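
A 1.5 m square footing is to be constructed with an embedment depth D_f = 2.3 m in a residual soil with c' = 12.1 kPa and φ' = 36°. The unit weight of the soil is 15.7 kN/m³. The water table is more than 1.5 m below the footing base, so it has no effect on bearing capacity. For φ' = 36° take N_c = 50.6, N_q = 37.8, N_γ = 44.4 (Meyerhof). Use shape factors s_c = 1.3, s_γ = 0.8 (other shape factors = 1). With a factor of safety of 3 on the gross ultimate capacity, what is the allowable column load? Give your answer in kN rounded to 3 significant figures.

Effective surcharge at the founding depth q = γ·D_f = 15.7 × 2.3 = 36.11 kPa.
q_ult = c·N_c·s_c + q·N_q + 0.5·γ·B·N_γ·s_γ
     = 12.1 × 50.6 × 1.3 + 36.11 × 37.8 + 0.5 × 15.7 × 1.5 × 44.4 × 0.8
     = 795.94 + 1365 + 418.25 = 2579.1 kPa.
Gross allowable pressure q_all = 2579.1 / 3 = 859.71 kPa.
Footing area = 2.25 m², so allowable column load = 859.71 × 2.25 = 1934.4 kN.

P_all ≈ 1930 kN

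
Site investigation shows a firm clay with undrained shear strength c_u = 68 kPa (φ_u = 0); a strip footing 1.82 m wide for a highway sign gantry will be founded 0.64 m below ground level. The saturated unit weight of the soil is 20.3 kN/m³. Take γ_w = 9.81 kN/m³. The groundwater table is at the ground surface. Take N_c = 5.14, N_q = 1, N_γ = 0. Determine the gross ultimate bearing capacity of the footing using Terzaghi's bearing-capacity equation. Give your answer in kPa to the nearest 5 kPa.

Water table at ground surface, so effective unit weight γ' = 20.3 − 9.81 = 10.49 kN/m³ is used throughout; overburden q = 10.49 × 0.64 = 6.7136 kPa.
Cohesion term c·N_c = 68 × 5.14 = 349.52 kPa; surcharge term q·N_q = 6.7136 × 1 = 6.7136 kPa.
q_ult = 349.52 + 6.7136 = 356.23 kPa.

q_ult ≈ 355 kPa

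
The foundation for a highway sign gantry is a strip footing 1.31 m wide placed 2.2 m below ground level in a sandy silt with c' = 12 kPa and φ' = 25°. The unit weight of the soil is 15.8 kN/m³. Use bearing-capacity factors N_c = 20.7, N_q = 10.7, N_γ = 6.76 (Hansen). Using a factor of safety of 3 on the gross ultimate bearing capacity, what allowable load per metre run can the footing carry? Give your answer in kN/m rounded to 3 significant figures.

q = γ·D_f = 15.8 × 2.2 = 34.76 kPa.
c·N_c = 12 × 20.7 = 248.4 kPa
q·N_q = 34.76 × 10.7 = 371.93 kPa
0.5·γ·B·N_γ = 0.5 × 15.8 × 1.31 × 6.76 = 69.959 kPa
q_ult = 248.4 + 371.93 + 69.959 = 690.29 kPa.
Gross allowable pressure q_all = 690.29 / 3 = 230.1 kPa.
Allowable wall load = q_all × B = 230.1 × 1.31 = 301.43 kN per metre run.

≈ 301 kN/m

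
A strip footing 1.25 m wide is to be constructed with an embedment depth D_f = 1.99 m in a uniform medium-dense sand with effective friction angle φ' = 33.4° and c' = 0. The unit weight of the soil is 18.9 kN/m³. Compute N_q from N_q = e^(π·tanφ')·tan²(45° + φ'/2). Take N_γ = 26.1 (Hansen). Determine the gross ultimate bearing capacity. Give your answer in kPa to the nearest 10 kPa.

tan33.4° = 0.6594, so N_q = e^(π×0.6594)·tan²(61.7°) = 7.937 × 3.449 = 27.38.
q = γ·D_f = 18.9 × 1.99 = 37.611 kPa.
q·N_q = 37.611 × 27.375 = 1029.6 kPa
0.5·γ·B·N_γ = 0.5 × 18.9 × 1.25 × 26.1 = 308.31 kPa
q_ult = 1029.6 + 308.31 = 1337.9 kPa.

q_ult ≈ 1340 kPa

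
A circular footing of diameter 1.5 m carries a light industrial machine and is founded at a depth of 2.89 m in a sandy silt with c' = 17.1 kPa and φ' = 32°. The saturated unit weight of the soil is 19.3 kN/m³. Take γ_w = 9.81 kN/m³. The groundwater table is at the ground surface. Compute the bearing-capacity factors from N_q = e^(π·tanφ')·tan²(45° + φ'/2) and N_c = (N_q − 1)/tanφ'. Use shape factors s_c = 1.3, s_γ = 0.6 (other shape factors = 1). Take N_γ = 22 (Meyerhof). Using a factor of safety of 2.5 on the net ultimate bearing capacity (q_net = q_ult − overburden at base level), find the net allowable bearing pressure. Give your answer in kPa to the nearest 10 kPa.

N_q = e^(π·tan32°)·tan²(61°) = 23.18; N_c = (N_q − 1)/tanφ' = 35.49.
Water table at ground surface, so effective unit weight γ' = 19.3 − 9.81 = 9.49 kN/m³ is used throughout; overburden q = 9.49 × 2.89 = 27.426 kPa; the same γ' applies in the ½γBN_γ term.
Cohesion term c·N_c·s_c = 17.1 × 35.49 × 1.3 = 788.95 kPa; surcharge term q·N_q = 27.426 × 23.177 = 635.65 kPa; self-weight term 0.5·γ·B·N_γ·s_γ = 0.5 × 9.49 × 1.5 × 22 × 0.6 = 93.951 kPa.
q_ult = 788.95 + 635.65 + 93.951 = 1518.5 kPa.
q_net = 1518.5 − 27.426 = 1491.1 kPa.
q_all(net) = 1491.1 / 2.5 = 596.45 kPa.

q_all(net) ≈ 600 kPa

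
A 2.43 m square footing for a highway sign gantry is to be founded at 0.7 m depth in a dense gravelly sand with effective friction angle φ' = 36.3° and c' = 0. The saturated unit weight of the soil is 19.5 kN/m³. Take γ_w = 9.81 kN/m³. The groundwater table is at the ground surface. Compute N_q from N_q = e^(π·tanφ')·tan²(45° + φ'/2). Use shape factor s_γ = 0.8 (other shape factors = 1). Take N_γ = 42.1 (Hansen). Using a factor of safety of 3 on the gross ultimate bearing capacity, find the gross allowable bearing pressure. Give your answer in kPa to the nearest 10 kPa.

N_q = e^(π·tan36.3°)·tan²(63.15°) = 39.22.
With the water table at the surface the whole profile is submerged: γ' = 19.5 − 9.81 = 9.69 kN/m³, so q = γ'·D_f = 6.783 kPa; the same γ' applies in the ½γBN_γ term.
q_ult = q·N_q + 0.5·γ·B·N_γ·s_γ
     = 6.783 × 39.222 + 0.5 × 9.69 × 2.43 × 42.1 × 0.8
     = 266.05 + 396.53 = 662.57 kPa.
q_all = 662.57 / 3 = 220.86 kPa.

q_all ≈ 220 kPa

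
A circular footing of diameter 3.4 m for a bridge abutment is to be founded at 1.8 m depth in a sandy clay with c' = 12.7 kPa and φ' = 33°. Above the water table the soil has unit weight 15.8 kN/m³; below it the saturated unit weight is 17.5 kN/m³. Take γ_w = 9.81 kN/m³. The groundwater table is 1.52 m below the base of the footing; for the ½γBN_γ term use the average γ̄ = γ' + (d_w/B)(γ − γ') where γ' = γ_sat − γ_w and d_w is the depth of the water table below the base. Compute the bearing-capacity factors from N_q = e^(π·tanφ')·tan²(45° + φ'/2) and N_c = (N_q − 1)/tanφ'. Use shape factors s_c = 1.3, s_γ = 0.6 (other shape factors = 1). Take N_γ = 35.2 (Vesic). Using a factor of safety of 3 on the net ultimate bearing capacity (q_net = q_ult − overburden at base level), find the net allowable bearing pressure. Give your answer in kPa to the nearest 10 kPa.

N_q = e^(π·tan33°)·tan²(61.5°) = 26.09; N_c = (N_q − 1)/tanφ' = 38.64.
q = γ·D_f = 15.8 × 1.8 = 28.44 kPa.
γ' = 7.69 kN/m³; averaging over the depth B below the base, γ̄ = γ' + (d_w/B)(γ − γ') = 11.316 kN/m³.
c·N_c·s_c = 12.7 × 38.638 × 1.3 = 637.92 kPa
q·N_q = 28.44 × 26.092 = 742.06 kPa
0.5·γ·B·N_γ·s_γ = 0.5 × 11.316 × 3.4 × 35.2 × 0.6 = 406.28 kPa
q_ult = 637.92 + 742.06 + 406.28 = 1786.3 kPa.
q_net = 1786.3 − 28.44 = 1757.8 kPa.
q_all(net) = 1757.8 / 3 = 585.94 kPa.

q_all(net) ≈ 590 kPa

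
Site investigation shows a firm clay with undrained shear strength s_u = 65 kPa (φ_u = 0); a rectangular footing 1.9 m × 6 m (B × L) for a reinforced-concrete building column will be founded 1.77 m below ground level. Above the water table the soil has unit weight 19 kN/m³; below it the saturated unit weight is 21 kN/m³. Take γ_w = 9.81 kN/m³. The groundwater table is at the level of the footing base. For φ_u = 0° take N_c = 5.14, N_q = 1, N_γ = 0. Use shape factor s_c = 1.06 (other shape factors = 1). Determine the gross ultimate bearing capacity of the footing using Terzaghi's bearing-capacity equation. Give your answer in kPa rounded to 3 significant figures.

q_ult ≈ 388 kPa

Effective surcharge at the founding depth q = γ·D_f = 19 × 1.77 = 33.63 kPa.
q_ult = c·N_c·s_c + q·N_q
     = 65 × 5.14 × 1.06 + 33.63 × 1
     = 354.15 + 33.63 = 387.78 kPa.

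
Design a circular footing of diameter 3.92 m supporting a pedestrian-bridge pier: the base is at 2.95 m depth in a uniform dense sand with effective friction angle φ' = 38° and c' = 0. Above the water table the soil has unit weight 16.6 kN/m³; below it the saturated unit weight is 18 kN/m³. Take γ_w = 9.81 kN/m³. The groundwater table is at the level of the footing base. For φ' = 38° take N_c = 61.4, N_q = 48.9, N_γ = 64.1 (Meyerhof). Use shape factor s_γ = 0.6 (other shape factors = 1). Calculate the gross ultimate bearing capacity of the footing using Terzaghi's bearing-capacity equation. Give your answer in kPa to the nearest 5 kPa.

Effective surcharge at the founding depth q = γ·D_f = 16.6 × 2.95 = 48.97 kPa.
The water table coincides with the base, so in the self-weight term γ → γ' = 8.19 kN/m³.
q_ult = q·N_q + 0.5·γ·B·N_γ·s_γ
     = 48.97 × 48.9 + 0.5 × 8.19 × 3.92 × 64.1 × 0.6
     = 2394.6 + 617.38 = 3012 kPa.

q_ult ≈ 3010 kPa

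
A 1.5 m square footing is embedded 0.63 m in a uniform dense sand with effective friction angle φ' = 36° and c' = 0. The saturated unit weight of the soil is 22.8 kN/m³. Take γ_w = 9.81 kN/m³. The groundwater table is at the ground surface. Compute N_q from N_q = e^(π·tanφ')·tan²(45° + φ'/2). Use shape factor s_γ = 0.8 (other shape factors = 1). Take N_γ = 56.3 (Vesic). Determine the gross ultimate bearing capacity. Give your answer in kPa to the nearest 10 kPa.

q_ult ≈ 750 kPa

tan36° = 0.7265, so N_q = e^(π×0.7265)·tan²(63°) = 9.801 × 3.852 = 37.75.
With the water table at the surface the whole profile is submerged: γ' = 22.8 − 9.81 = 12.99 kN/m³, so q = γ'·D_f = 8.1837 kPa; the same γ' applies in the ½γBN_γ term.
q_ult = q·N_q + 0.5·γ·B·N_γ·s_γ
     = 8.1837 × 37.752 + 0.5 × 12.99 × 1.5 × 56.3 × 0.8
     = 308.96 + 438.8 = 747.76 kPa.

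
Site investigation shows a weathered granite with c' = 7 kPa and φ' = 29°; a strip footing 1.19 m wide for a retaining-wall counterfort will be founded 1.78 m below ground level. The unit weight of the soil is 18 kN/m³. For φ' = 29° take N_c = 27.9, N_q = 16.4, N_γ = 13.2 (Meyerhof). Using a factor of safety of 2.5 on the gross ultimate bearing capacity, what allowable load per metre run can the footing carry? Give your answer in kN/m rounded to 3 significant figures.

Effective surcharge at the founding depth q = γ·D_f = 18 × 1.78 = 32.04 kPa.
q_ult = c·N_c + q·N_q + 0.5·γ·B·N_γ
     = 7 × 27.9 + 32.04 × 16.4 + 0.5 × 18 × 1.19 × 13.2
     = 195.3 + 525.46 + 141.37 = 862.13 kPa.
Gross allowable pressure q_all = 862.13 / 2.5 = 344.85 kPa.
Allowable wall load = q_all × B = 344.85 × 1.19 = 410.37 kN per metre run.

≈ 410 kN/m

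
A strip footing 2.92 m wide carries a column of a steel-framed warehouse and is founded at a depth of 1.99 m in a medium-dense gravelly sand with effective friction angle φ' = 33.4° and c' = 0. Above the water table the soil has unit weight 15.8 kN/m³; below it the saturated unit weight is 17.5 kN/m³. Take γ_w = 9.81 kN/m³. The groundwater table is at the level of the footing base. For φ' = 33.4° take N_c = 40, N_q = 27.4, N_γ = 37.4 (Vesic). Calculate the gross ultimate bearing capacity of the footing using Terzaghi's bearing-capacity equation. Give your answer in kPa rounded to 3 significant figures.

q_ult ≈ 1280 kPa

Effective surcharge at the founding depth q = γ·D_f = 15.8 × 1.99 = 31.442 kPa.
The water table coincides with the base, so in the self-weight term γ → γ' = 7.69 kN/m³.
q_ult = q·N_q + 0.5·γ·B·N_γ
     = 31.442 × 27.4 + 0.5 × 7.69 × 2.92 × 37.4
     = 861.51 + 419.9 = 1281.4 kPa.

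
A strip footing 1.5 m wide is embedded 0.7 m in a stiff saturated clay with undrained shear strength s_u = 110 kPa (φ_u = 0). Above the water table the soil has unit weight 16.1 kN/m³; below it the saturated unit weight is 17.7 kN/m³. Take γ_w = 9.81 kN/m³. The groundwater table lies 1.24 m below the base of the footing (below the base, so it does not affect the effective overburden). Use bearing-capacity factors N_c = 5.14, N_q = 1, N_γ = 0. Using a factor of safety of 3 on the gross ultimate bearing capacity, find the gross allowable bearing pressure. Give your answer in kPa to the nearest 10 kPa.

q = γ·D_f = 16.1 × 0.7 = 11.27 kPa.
c·N_c = 110 × 5.14 = 565.4 kPa
q·N_q = 11.27 × 1 = 11.27 kPa
q_ult = 565.4 + 11.27 = 576.67 kPa.
q_all = 576.67 / 3 = 192.22 kPa.

q_all ≈ 190 kPa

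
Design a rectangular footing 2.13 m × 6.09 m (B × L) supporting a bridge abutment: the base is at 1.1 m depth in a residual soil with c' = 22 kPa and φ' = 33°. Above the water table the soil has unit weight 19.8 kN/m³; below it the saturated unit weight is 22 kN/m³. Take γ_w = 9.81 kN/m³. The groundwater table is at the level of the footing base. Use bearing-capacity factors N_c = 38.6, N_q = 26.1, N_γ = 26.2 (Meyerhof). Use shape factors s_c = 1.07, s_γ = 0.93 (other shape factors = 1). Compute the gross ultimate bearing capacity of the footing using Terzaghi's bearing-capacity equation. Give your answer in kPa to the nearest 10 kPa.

q = γ·D_f = 19.8 × 1.1 = 21.78 kPa.
For the ½γBN_γ term take γ' = 22 − 9.81 = 12.19 kN/m³ (soil below base is submerged).
c·N_c·s_c = 22 × 38.6 × 1.07 = 908.64 kPa
q·N_q = 21.78 × 26.1 = 568.46 kPa
0.5·γ·B·N_γ·s_γ = 0.5 × 12.19 × 2.13 × 26.2 × 0.93 = 316.33 kPa
q_ult = 908.64 + 568.46 + 316.33 = 1793.4 kPa.

q_ult ≈ 1790 kPa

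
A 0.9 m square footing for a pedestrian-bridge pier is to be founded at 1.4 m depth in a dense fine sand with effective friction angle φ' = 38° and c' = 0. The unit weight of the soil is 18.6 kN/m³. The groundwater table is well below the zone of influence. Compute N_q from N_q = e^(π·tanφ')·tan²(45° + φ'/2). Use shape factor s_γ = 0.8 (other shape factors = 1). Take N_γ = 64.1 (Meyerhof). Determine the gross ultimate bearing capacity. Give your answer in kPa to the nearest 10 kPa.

q_ult ≈ 1700 kPa

tan38° = 0.7813, so N_q = e^(π×0.7813)·tan²(64°) = 11.64 × 4.204 = 48.93.
q = γ·D_f = 18.6 × 1.4 = 26.04 kPa.
q·N_q = 26.04 × 48.933 = 1274.2 kPa
0.5·γ·B·N_γ·s_γ = 0.5 × 18.6 × 0.9 × 64.1 × 0.8 = 429.21 kPa
q_ult = 1274.2 + 429.21 = 1703.4 kPa.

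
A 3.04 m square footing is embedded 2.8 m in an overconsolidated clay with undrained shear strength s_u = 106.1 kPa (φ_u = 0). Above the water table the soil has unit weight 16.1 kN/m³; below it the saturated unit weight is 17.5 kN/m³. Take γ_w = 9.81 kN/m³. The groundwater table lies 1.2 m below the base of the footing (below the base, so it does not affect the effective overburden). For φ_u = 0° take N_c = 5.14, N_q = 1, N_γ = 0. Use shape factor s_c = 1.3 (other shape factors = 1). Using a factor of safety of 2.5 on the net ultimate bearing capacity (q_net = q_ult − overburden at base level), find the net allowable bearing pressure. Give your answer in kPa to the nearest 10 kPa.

q_all(net) ≈ 280 kPa

q = γ·D_f = 16.1 × 2.8 = 45.08 kPa.
c·N_c·s_c = 106.1 × 5.14 × 1.3 = 708.96 kPa
q·N_q = 45.08 × 1 = 45.08 kPa
q_ult = 708.96 + 45.08 = 754.04 kPa.
q_net = 754.04 − 45.08 = 708.96 kPa.
q_all(net) = 708.96 / 2.5 = 283.58 kPa.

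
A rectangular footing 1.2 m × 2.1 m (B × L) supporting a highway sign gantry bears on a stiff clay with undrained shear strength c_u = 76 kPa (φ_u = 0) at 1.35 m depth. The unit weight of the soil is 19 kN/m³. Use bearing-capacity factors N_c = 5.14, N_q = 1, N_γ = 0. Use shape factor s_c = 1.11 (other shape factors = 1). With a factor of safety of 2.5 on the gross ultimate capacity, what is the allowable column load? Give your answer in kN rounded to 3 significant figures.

Overburden at base level: q = 19 × 1.35 = 25.65 kPa.
Cohesion term c·N_c·s_c = 76 × 5.14 × 1.11 = 433.61 kPa; surcharge term q·N_q = 25.65 × 1 = 25.65 kPa.
q_ult = 433.61 + 25.65 = 459.26 kPa.
Gross allowable pressure q_all = 459.26 / 2.5 = 183.7 kPa.
Footing area = 2.52 m², so allowable column load = 183.7 × 2.52 = 462.93 kN.

P_all ≈ 463 kN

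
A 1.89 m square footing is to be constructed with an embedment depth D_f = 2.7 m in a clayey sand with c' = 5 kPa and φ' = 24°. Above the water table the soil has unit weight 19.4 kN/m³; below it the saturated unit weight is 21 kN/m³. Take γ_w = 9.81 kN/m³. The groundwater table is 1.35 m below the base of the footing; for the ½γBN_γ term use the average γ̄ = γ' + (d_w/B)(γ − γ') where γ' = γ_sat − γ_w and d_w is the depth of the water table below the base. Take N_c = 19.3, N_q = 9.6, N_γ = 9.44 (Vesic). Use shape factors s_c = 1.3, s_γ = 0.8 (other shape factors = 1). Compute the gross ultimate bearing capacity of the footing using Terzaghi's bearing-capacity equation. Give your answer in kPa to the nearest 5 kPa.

q = γ·D_f = 19.4 × 2.7 = 52.38 kPa.
γ' = 11.19 kN/m³; averaging over the depth B below the base, γ̄ = γ' + (d_w/B)(γ − γ') = 17.054 kN/m³.
c·N_c·s_c = 5 × 19.3 × 1.3 = 125.45 kPa
q·N_q = 52.38 × 9.6 = 502.85 kPa
0.5·γ·B·N_γ·s_γ = 0.5 × 17.054 × 1.89 × 9.44 × 0.8 = 121.71 kPa
q_ult = 125.45 + 502.85 + 121.71 = 750.01 kPa.

q_ult ≈ 750 kPa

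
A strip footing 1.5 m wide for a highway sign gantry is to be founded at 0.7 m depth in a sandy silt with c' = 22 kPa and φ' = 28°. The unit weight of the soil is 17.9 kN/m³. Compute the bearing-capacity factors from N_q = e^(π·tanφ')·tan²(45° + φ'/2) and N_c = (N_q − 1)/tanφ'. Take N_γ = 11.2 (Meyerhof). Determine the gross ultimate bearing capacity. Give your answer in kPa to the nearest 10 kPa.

tan28° = 0.5317, so N_q = e^(π×0.5317)·tan²(59°) = 5.314 × 2.77 = 14.72.
N_c = (14.72 − 1)/tan28° = 25.8.
q = γ·D_f = 17.9 × 0.7 = 12.53 kPa.
c·N_c = 22 × 25.803 = 567.67 kPa
q·N_q = 12.53 × 14.72 = 184.44 kPa
0.5·γ·B·N_γ = 0.5 × 17.9 × 1.5 × 11.2 = 150.36 kPa
q_ult = 567.67 + 184.44 + 150.36 = 902.47 kPa.

q_ult ≈ 900 kPa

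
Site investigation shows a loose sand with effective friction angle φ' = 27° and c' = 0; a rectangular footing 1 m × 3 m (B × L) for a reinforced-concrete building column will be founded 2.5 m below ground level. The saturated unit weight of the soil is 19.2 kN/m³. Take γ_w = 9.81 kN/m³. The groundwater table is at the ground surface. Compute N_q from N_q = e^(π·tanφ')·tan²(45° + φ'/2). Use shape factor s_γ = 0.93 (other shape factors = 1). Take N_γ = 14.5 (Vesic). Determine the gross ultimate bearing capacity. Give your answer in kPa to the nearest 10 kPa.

q_ult ≈ 370 kPa

tan27° = 0.5095, so N_q = e^(π×0.5095)·tan²(58.5°) = 4.957 × 2.663 = 13.2.
Water table at ground surface, so effective unit weight γ' = 19.2 − 9.81 = 9.39 kN/m³ is used throughout; overburden q = 9.39 × 2.5 = 23.475 kPa; the same γ' applies in the ½γBN_γ term.
Surcharge term q·N_q = 23.475 × 13.199 = 309.85 kPa; self-weight term 0.5·γ·B·N_γ·s_γ = 0.5 × 9.39 × 1 × 14.5 × 0.93 = 63.312 kPa.
q_ult = 309.85 + 63.312 = 373.16 kPa.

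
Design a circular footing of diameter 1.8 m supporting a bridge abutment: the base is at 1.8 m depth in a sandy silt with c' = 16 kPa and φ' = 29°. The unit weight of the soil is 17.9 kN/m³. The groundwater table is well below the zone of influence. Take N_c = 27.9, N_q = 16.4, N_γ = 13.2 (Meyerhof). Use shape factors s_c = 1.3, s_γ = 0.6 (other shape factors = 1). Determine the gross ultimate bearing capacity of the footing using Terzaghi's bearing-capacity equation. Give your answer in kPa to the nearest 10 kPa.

Overburden at base level: q = 17.9 × 1.8 = 32.22 kPa.
Cohesion term c·N_c·s_c = 16 × 27.9 × 1.3 = 580.32 kPa; surcharge term q·N_q = 32.22 × 16.4 = 528.41 kPa; self-weight term 0.5·γ·B·N_γ·s_γ = 0.5 × 17.9 × 1.8 × 13.2 × 0.6 = 127.59 kPa.
q_ult = 580.32 + 528.41 + 127.59 = 1236.3 kPa.

q_ult ≈ 1240 kPa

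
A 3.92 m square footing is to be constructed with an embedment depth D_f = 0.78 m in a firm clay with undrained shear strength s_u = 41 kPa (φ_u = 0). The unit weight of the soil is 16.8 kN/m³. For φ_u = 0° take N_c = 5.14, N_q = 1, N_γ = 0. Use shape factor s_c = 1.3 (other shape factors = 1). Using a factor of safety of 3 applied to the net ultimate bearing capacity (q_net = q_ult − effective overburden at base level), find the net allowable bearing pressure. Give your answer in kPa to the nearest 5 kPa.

q_all(net) ≈ 90 kPa

Overburden at base level: q = 16.8 × 0.78 = 13.104 kPa.
Cohesion term c·N_c·s_c = 41 × 5.14 × 1.3 = 273.96 kPa; surcharge term q·N_q = 13.104 × 1 = 13.104 kPa.
q_ult = 273.96 + 13.104 = 287.07 kPa.
Net ultimate: q_net = 287.07 − 13.104 = 273.96 kPa.
q_all(net) = 273.96 / 3 = 91.321 kPa.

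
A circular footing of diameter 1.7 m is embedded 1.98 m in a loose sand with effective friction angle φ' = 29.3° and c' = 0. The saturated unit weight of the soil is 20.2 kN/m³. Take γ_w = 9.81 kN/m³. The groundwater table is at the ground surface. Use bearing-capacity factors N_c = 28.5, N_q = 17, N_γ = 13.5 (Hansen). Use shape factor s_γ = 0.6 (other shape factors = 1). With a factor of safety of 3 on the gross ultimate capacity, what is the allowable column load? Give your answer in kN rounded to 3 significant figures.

With the water table at the surface the whole profile is submerged: γ' = 20.2 − 9.81 = 10.39 kN/m³, so q = γ'·D_f = 20.572 kPa; the same γ' applies in the ½γBN_γ term.
q_ult = q·N_q + 0.5·γ·B·N_γ·s_γ
     = 20.572 × 17 + 0.5 × 10.39 × 1.7 × 13.5 × 0.6
     = 349.73 + 71.535 = 421.26 kPa.
Gross allowable pressure q_all = 421.26 / 3 = 140.42 kPa.
Footing area = 2.2698 m², so allowable column load = 140.42 × 2.2698 = 318.73 kN.

P_all ≈ 319 kN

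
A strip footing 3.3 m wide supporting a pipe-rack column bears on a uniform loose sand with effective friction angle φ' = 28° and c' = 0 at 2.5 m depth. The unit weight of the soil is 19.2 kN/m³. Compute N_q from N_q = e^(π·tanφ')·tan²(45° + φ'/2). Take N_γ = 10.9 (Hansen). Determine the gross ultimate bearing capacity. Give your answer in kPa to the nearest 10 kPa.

q_ult ≈ 1050 kPa

tan28° = 0.5317, so N_q = e^(π×0.5317)·tan²(59°) = 5.314 × 2.77 = 14.72.
Effective surcharge at the founding depth q = γ·D_f = 19.2 × 2.5 = 48 kPa.
q_ult = q·N_q + 0.5·γ·B·N_γ
     = 48 × 14.72 + 0.5 × 19.2 × 3.3 × 10.9
     = 706.55 + 345.31 = 1051.9 kPa.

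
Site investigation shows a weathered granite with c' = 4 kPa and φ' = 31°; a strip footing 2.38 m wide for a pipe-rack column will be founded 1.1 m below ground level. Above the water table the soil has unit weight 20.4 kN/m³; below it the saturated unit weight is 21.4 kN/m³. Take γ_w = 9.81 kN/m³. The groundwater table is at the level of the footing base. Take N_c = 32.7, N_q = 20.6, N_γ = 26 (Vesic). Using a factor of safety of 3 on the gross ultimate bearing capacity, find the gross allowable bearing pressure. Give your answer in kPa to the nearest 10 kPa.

q_all ≈ 320 kPa

Effective surcharge at the founding depth q = γ·D_f = 20.4 × 1.1 = 22.44 kPa.
The water table coincides with the base, so in the self-weight term γ → γ' = 11.59 kN/m³.
q_ult = c·N_c + q·N_q + 0.5·γ·B·N_γ
     = 4 × 32.7 + 22.44 × 20.6 + 0.5 × 11.59 × 2.38 × 26
     = 130.8 + 462.26 + 358.59 = 951.66 kPa.
q_all = 951.66 / 3 = 317.22 kPa.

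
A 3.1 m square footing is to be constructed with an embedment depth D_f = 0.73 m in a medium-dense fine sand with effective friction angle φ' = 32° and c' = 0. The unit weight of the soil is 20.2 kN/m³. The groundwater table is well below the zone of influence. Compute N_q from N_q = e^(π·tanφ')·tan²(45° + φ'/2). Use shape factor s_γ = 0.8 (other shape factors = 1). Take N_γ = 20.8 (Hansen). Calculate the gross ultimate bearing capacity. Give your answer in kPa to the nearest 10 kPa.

tan32° = 0.6249, so N_q = e^(π×0.6249)·tan²(61°) = 7.121 × 3.255 = 23.18.
Effective surcharge at the founding depth q = γ·D_f = 20.2 × 0.73 = 14.746 kPa.
q_ult = q·N_q + 0.5·γ·B·N_γ·s_γ
     = 14.746 × 23.177 + 0.5 × 20.2 × 3.1 × 20.8 × 0.8
     = 341.76 + 521 = 862.76 kPa.

q_ult ≈ 860 kPa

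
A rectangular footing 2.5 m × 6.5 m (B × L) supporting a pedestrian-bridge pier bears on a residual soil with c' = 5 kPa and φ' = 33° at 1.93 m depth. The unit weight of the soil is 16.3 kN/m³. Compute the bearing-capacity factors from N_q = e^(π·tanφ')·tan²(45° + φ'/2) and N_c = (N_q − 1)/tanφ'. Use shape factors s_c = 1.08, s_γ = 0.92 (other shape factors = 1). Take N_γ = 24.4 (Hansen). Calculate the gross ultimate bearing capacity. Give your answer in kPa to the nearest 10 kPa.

q_ult ≈ 1490 kPa

tan33° = 0.6494, so N_q = e^(π×0.6494)·tan²(61.5°) = 7.692 × 3.392 = 26.09.
N_c = (26.09 − 1)/tan33° = 38.64.
Overburden at base level: q = 16.3 × 1.93 = 31.459 kPa.
Cohesion term c·N_c·s_c = 5 × 38.638 × 1.08 = 208.65 kPa; surcharge term q·N_q = 31.459 × 26.092 = 820.83 kPa; self-weight term 0.5·γ·B·N_γ·s_γ = 0.5 × 16.3 × 2.5 × 24.4 × 0.92 = 457.38 kPa.
q_ult = 208.65 + 820.83 + 457.38 = 1486.9 kPa.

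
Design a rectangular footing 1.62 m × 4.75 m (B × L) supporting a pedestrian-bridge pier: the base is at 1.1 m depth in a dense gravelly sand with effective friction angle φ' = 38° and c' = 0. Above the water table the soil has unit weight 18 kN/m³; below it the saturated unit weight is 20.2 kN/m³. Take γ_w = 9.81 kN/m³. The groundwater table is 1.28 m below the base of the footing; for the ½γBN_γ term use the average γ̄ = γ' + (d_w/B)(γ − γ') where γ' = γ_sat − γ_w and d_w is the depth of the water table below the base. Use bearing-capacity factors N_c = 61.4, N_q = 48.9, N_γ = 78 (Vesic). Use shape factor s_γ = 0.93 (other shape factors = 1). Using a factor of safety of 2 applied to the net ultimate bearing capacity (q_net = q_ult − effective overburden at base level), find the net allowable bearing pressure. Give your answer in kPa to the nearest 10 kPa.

q = γ·D_f = 18 × 1.1 = 19.8 kPa.
γ' = 10.39 kN/m³; averaging over the depth B below the base, γ̄ = γ' + (d_w/B)(γ − γ') = 16.403 kN/m³.
q·N_q = 19.8 × 48.9 = 968.22 kPa
0.5·γ·B·N_γ·s_γ = 0.5 × 16.403 × 1.62 × 78 × 0.93 = 963.79 kPa
q_ult = 968.22 + 963.79 = 1932 kPa.
Net ultimate: q_net = 1932 − 19.8 = 1912.2 kPa.
q_all(net) = 1912.2 / 2 = 956.1 kPa.

q_all(net) ≈ 960 kPa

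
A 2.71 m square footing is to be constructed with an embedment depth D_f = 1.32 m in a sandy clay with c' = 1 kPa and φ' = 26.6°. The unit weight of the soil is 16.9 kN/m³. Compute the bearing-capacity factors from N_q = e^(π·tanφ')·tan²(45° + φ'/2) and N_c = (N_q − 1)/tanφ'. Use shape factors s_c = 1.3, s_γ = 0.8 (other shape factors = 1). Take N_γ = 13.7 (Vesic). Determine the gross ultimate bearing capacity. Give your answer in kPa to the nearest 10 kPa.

tan26.6° = 0.5008, so N_q = e^(π×0.5008)·tan²(58.3°) = 4.822 × 2.622 = 12.64.
N_c = (12.64 − 1)/tan26.6° = 23.25.
Overburden at base level: q = 16.9 × 1.32 = 22.308 kPa.
Cohesion term c·N_c·s_c = 1 × 23.247 × 1.3 = 30.222 kPa; surcharge term q·N_q = 22.308 × 12.641 = 282.01 kPa; self-weight term 0.5·γ·B·N_γ·s_γ = 0.5 × 16.9 × 2.71 × 13.7 × 0.8 = 250.98 kPa.
q_ult = 30.222 + 282.01 + 250.98 = 563.21 kPa.

q_ult ≈ 560 kPa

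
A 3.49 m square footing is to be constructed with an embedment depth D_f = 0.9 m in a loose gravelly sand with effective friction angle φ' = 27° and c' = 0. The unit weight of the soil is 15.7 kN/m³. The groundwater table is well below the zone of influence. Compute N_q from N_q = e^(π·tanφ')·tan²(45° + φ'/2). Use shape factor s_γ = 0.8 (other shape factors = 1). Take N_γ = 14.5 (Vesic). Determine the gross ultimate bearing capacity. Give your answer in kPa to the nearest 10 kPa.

tan27° = 0.5095, so N_q = e^(π×0.5095)·tan²(58.5°) = 4.957 × 2.663 = 13.2.
q = γ·D_f = 15.7 × 0.9 = 14.13 kPa.
q·N_q = 14.13 × 13.199 = 186.5 kPa
0.5·γ·B·N_γ·s_γ = 0.5 × 15.7 × 3.49 × 14.5 × 0.8 = 317.8 kPa
q_ult = 186.5 + 317.8 = 504.3 kPa.

q_ult ≈ 500 kPa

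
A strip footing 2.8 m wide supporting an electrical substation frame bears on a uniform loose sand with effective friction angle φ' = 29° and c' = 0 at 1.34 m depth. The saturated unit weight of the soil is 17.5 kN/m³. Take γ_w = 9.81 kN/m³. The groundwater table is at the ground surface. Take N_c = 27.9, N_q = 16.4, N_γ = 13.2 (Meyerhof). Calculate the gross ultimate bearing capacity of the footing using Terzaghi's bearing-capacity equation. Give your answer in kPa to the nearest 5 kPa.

With the water table at the surface the whole profile is submerged: γ' = 17.5 − 9.81 = 7.69 kN/m³, so q = γ'·D_f = 10.305 kPa; the same γ' applies in the ½γBN_γ term.
q_ult = q·N_q + 0.5·γ·B·N_γ
     = 10.305 × 16.4 + 0.5 × 7.69 × 2.8 × 13.2
     = 169 + 142.11 = 311.11 kPa.

q_ult ≈ 310 kPa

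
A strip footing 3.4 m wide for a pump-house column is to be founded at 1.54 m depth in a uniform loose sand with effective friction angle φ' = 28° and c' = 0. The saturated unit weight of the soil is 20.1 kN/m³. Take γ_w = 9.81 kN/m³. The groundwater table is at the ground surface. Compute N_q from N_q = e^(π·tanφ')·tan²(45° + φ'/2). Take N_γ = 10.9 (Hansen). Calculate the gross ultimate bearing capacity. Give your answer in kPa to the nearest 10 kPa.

q_ult ≈ 420 kPa

tan28° = 0.5317, so N_q = e^(π×0.5317)·tan²(59°) = 5.314 × 2.77 = 14.72.
With the water table at the surface the whole profile is submerged: γ' = 20.1 − 9.81 = 10.29 kN/m³, so q = γ'·D_f = 15.847 kPa; the same γ' applies in the ½γBN_γ term.
q_ult = q·N_q + 0.5·γ·B·N_γ
     = 15.847 × 14.72 + 0.5 × 10.29 × 3.4 × 10.9
     = 233.26 + 190.67 = 423.93 kPa.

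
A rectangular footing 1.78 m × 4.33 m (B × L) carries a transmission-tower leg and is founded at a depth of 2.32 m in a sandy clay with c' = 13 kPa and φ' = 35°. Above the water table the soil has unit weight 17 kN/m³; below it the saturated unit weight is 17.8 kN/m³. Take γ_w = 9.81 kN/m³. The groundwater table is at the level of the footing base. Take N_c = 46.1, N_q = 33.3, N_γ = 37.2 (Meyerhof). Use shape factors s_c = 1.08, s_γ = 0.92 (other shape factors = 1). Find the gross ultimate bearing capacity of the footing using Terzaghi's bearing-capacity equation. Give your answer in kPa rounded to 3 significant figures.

q = γ·D_f = 17 × 2.32 = 39.44 kPa.
For the ½γBN_γ term take γ' = 17.8 − 9.81 = 7.99 kN/m³ (soil below base is submerged).
c·N_c·s_c = 13 × 46.1 × 1.08 = 647.24 kPa
q·N_q = 39.44 × 33.3 = 1313.4 kPa
0.5·γ·B·N_γ·s_γ = 0.5 × 7.99 × 1.78 × 37.2 × 0.92 = 243.37 kPa
q_ult = 647.24 + 1313.4 + 243.37 = 2204 kPa.

q_ult ≈ 2200 kPa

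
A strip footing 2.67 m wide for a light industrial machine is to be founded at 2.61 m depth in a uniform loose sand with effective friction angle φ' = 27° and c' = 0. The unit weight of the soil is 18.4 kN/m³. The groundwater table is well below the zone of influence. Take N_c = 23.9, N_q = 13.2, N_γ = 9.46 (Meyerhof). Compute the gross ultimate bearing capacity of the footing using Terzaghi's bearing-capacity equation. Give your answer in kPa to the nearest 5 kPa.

q_ult ≈ 865 kPa

q = γ·D_f = 18.4 × 2.61 = 48.024 kPa.
q·N_q = 48.024 × 13.2 = 633.92 kPa
0.5·γ·B·N_γ = 0.5 × 18.4 × 2.67 × 9.46 = 232.38 kPa
q_ult = 633.92 + 232.38 = 866.29 kPa.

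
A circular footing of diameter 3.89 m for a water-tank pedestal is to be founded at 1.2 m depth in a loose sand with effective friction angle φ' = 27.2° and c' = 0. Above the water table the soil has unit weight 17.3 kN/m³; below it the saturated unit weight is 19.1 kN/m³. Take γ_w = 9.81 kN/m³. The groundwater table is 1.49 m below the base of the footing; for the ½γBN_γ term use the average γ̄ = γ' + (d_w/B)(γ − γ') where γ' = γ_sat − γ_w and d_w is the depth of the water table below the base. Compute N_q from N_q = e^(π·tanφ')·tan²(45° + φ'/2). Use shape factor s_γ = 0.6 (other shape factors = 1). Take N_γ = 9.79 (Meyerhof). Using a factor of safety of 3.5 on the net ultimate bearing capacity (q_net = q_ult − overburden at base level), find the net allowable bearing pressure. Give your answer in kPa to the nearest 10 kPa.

q_all(net) ≈ 110 kPa

N_q = e^(π·tan27.2°)·tan²(58.6°) = 13.49.
Overburden at base level: q = 17.3 × 1.2 = 20.76 kPa.
The water table is 1.49 m below the base (< B = 3.89 m), so the ½γBN_γ term uses γ̄ = γ' + (d_w/B)(γ − γ') = 9.29 + (1.49/3.89)(17.3 − 9.29) = 12.358 kN/m³.
Surcharge term q·N_q = 20.76 × 13.488 = 280.02 kPa; self-weight term 0.5·γ·B·N_γ·s_γ = 0.5 × 12.358 × 3.89 × 9.79 × 0.6 = 141.19 kPa.
q_ult = 280.02 + 141.19 = 421.21 kPa.
q_net = 421.21 − 20.76 = 400.45 kPa.
q_all(net) = 400.45 / 3.5 = 114.41 kPa.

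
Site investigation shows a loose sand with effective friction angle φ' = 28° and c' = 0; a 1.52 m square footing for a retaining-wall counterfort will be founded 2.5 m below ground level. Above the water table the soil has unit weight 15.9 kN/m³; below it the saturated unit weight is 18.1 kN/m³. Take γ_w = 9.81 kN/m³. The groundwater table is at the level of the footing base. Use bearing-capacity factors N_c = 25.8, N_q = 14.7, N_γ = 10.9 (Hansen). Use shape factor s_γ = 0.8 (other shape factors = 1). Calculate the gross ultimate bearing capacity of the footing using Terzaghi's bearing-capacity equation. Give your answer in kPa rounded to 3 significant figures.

q = γ·D_f = 15.9 × 2.5 = 39.75 kPa.
For the ½γBN_γ term take γ' = 18.1 − 9.81 = 8.29 kN/m³ (soil below base is submerged).
q·N_q = 39.75 × 14.7 = 584.32 kPa
0.5·γ·B·N_γ·s_γ = 0.5 × 8.29 × 1.52 × 10.9 × 0.8 = 54.939 kPa
q_ult = 584.32 + 54.939 = 639.26 kPa.

q_ult ≈ 639 kPa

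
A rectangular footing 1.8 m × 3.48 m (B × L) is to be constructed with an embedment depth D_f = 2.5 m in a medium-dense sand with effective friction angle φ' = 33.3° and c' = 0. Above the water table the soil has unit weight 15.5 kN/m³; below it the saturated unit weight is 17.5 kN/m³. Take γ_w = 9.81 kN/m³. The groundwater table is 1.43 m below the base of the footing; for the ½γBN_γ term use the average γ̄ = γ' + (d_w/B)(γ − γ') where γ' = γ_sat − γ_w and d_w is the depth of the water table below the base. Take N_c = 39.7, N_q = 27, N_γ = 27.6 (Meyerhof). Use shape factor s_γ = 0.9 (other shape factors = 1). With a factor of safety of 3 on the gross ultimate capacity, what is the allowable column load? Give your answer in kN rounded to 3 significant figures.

Effective surcharge at the founding depth q = γ·D_f = 15.5 × 2.5 = 38.75 kPa.
With d_w = 1.43 m < B, γ̄ = 7.69 + (1.43/1.8) × (15.5 − 7.69) = 13.895 kN/m³.
q_ult = q·N_q + 0.5·γ·B·N_γ·s_γ
     = 38.75 × 27 + 0.5 × 13.895 × 1.8 × 27.6 × 0.9
     = 1046.2 + 310.63 = 1356.9 kPa.
Gross allowable pressure q_all = 1356.9 / 3 = 452.29 kPa.
Footing area = 6.264 m², so allowable column load = 452.29 × 6.264 = 2833.2 kN.

P_all ≈ 2830 kN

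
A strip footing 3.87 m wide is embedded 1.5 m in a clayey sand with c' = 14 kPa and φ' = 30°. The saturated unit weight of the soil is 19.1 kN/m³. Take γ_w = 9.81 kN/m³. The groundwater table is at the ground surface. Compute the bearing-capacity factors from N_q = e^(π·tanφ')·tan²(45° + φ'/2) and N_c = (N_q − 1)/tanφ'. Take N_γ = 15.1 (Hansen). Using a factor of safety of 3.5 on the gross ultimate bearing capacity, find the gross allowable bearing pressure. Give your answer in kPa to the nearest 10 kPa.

N_q = e^(π·tan30°)·tan²(60°) = 18.4; N_c = (N_q − 1)/tanφ' = 30.14.
With the water table at the surface the whole profile is submerged: γ' = 19.1 − 9.81 = 9.29 kN/m³, so q = γ'·D_f = 13.935 kPa; the same γ' applies in the ½γBN_γ term.
q_ult = c·N_c + q·N_q + 0.5·γ·B·N_γ
     = 14 × 30.14 + 13.935 × 18.401 + 0.5 × 9.29 × 3.87 × 15.1
     = 421.95 + 256.42 + 271.44 = 949.81 kPa.
q_all = 949.81 / 3.5 = 271.38 kPa.

q_all ≈ 270 kPa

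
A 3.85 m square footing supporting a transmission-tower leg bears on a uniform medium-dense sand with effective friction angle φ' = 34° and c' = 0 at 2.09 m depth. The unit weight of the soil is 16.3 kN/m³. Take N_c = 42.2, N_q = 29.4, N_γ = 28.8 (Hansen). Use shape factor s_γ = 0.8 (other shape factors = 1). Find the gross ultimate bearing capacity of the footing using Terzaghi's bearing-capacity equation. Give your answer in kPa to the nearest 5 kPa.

q = γ·D_f = 16.3 × 2.09 = 34.067 kPa.
q·N_q = 34.067 × 29.4 = 1001.6 kPa
0.5·γ·B·N_γ·s_γ = 0.5 × 16.3 × 3.85 × 28.8 × 0.8 = 722.94 kPa
q_ult = 1001.6 + 722.94 = 1724.5 kPa.

q_ult ≈ 1725 kPa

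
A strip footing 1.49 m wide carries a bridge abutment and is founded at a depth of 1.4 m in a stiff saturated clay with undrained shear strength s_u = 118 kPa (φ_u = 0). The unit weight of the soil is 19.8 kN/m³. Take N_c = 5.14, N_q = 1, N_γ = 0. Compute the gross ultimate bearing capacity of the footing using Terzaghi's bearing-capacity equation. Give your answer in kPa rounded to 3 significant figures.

q_ult ≈ 634 kPa

q = γ·D_f = 19.8 × 1.4 = 27.72 kPa.
c·N_c = 118 × 5.14 = 606.52 kPa
q·N_q = 27.72 × 1 = 27.72 kPa
q_ult = 606.52 + 27.72 = 634.24 kPa.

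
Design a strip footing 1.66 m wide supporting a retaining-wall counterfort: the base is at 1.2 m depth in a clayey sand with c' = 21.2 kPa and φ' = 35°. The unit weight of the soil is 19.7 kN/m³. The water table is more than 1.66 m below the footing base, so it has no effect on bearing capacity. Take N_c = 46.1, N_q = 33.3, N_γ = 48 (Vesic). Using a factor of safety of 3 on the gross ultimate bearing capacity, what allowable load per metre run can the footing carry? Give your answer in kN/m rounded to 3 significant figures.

≈ 1410 kN/m

q = γ·D_f = 19.7 × 1.2 = 23.64 kPa.
c·N_c = 21.2 × 46.1 = 977.32 kPa
q·N_q = 23.64 × 33.3 = 787.21 kPa
0.5·γ·B·N_γ = 0.5 × 19.7 × 1.66 × 48 = 784.85 kPa
q_ult = 977.32 + 787.21 + 784.85 = 2549.4 kPa.
Gross allowable pressure q_all = 2549.4 / 3 = 849.79 kPa.
Allowable wall load = q_all × B = 849.79 × 1.66 = 1410.7 kN per metre run.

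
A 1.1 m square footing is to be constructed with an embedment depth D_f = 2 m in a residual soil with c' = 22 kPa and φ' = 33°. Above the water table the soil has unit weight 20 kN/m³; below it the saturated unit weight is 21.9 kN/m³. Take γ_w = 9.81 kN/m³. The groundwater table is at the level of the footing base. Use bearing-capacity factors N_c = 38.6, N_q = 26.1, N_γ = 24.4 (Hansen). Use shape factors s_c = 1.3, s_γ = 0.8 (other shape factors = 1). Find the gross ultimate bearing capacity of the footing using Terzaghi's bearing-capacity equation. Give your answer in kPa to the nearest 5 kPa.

q_ult ≈ 2280 kPa

Effective surcharge at the founding depth q = γ·D_f = 20 × 2 = 40 kPa.
The water table coincides with the base, so in the self-weight term γ → γ' = 12.09 kN/m³.
q_ult = c·N_c·s_c + q·N_q + 0.5·γ·B·N_γ·s_γ
     = 22 × 38.6 × 1.3 + 40 × 26.1 + 0.5 × 12.09 × 1.1 × 24.4 × 0.8
     = 1104 + 1044 + 129.8 = 2277.8 kPa.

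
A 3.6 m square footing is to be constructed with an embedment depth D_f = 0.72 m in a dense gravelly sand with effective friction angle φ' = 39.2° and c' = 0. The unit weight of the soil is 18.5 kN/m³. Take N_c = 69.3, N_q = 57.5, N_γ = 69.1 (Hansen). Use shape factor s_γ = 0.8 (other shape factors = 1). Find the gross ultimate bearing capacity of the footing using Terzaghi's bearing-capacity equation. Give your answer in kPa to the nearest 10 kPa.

q_ult ≈ 2610 kPa

q = γ·D_f = 18.5 × 0.72 = 13.32 kPa.
q·N_q = 13.32 × 57.5 = 765.9 kPa
0.5·γ·B·N_γ·s_γ = 0.5 × 18.5 × 3.6 × 69.1 × 0.8 = 1840.8 kPa
q_ult = 765.9 + 1840.8 = 2606.7 kPa.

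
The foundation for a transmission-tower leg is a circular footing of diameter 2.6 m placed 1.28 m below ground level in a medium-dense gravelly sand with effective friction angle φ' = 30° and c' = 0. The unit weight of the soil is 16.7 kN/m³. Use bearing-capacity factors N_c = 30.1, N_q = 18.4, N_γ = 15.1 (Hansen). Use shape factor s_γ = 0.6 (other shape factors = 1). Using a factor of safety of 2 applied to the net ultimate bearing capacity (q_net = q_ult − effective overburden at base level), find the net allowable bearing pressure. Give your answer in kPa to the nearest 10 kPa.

q_all(net) ≈ 280 kPa

Overburden at base level: q = 16.7 × 1.28 = 21.376 kPa.
Surcharge term q·N_q = 21.376 × 18.4 = 393.32 kPa; self-weight term 0.5·γ·B·N_γ·s_γ = 0.5 × 16.7 × 2.6 × 15.1 × 0.6 = 196.69 kPa.
q_ult = 393.32 + 196.69 = 590.01 kPa.
Net ultimate: q_net = 590.01 − 21.376 = 568.63 kPa.
q_all(net) = 568.63 / 2 = 284.32 kPa.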